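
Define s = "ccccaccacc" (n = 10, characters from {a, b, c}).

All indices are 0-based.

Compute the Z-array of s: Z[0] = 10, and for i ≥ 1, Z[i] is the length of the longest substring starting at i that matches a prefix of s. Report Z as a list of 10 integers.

Z[0]=10
i=1: outside box; Z[1]=3 scan→box=[1,4)
i=2: min(r-i=2, Z[1]=3)=2; Z[2]=2
i=3: min(r-i=1, Z[2]=2)=1; Z[3]=1
i=4: outside box; Z[4]=0
i=5: outside box; Z[5]=2 scan→box=[5,7)
i=6: min(r-i=1, Z[1]=3)=1; Z[6]=1
i=7: outside box; Z[7]=0
i=8: outside box; Z[8]=2 scan→box=[8,10)
i=9: min(r-i=1, Z[1]=3)=1; Z[9]=1

[10, 3, 2, 1, 0, 2, 1, 0, 2, 1]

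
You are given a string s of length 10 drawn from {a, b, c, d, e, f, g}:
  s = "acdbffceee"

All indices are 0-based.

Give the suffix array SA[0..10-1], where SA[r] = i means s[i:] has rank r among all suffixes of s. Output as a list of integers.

sorted suffixes:
  #0 SA[0]=0  'acdbffceee'
  #1 SA[1]=3  'bffceee'
  #2 SA[2]=1  'cdbffceee'
  #3 SA[3]=6  'ceee'
  #4 SA[4]=2  'dbffceee'
  #5 SA[5]=9  'e'
  #6 SA[6]=8  'ee'
  #7 SA[7]=7  'eee'
  #8 SA[8]=5  'fceee'
  #9 SA[9]=4  'ffceee'

[0, 3, 1, 6, 2, 9, 8, 7, 5, 4]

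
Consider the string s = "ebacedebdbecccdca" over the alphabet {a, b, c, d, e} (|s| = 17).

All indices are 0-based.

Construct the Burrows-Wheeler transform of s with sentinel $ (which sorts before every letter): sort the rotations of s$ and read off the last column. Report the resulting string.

rank  rotation            last
    0  $ebacedebdbecccdca  a
    1  a$ebacedebdbecccdc  c
    2  acedebdbecccdca$eb  b
    3  bacedebdbecccdca$e  e
    4  bdbecccdca$ebacede  e
    5  becccdca$ebacedebd  d
    6  ca$ebacedebdbecccd  d
    7  cccdca$ebacedebdbe  e
    8  ccdca$ebacedebdbec  c
    9  cdca$ebacedebdbecc  c
   10  cedebdbecccdca$eba  a
   11  dbecccdca$ebacedeb  b
   12  dca$ebacedebdbeccc  c
   13  debdbecccdca$ebace  e
   14  ebacedebdbecccdca$  $
   15  ebdbecccdca$ebaced  d
   16  ecccdca$ebacedebdb  b
   17  edebdbecccdca$ebac  c

acbeeddeccabce$dbc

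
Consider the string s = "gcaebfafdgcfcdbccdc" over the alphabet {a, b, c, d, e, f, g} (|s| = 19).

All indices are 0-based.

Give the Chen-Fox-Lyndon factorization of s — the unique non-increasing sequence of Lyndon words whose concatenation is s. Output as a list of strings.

emit factor 1: 'g' (i=0, period=1)
emit factor 2: 'c' (i=1, period=1)
emit factor 3: 'aebfafdgcfcdbccdc' (i=2, period=17)

["g", "c", "aebfafdgcfcdbccdc"]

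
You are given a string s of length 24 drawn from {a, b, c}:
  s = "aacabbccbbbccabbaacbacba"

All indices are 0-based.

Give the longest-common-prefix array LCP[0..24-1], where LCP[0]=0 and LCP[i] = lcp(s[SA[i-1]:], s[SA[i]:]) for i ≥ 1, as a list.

[0, 1, 3, 1, 3, 1, 2, 4, 0, 2, 2, 1, 2, 2, 4, 1, 3, 0, 4, 1, 3, 2, 1, 2]

rank | idx | suffix
   0 |  23 | a
   1 |   0 | aacabbccbbbccabbaacbacba
   2 |  16 | aacbacba
   3 |  13 | abbaacbacba
   4 |   3 | abbccbbbccabbaacbacba
   5 |   1 | acabbccbbbccabbaacbacba
   6 |  20 | acba
   7 |  17 | acbacba
   8 |  22 | ba
   9 |  15 | baacbacba
  10 |  19 | bacba
  11 |  14 | bbaacbacba
  12 |   8 | bbbccabbaacbacba
  13 |   9 | bbccabbaacbacba
  14 |   4 | bbccbbbccabbaacbacba
  15 |  10 | bccabbaacbacba
  16 |   5 | bccbbbccabbaacbacba
  17 |  12 | cabbaacbacba
  18 |   2 | cabbccbbbccabbaacbacba
  19 |  21 | cba
  20 |  18 | cbacba
  21 |   7 | cbbbccabbaacbacba
  22 |  11 | ccabbaacbacba
  23 |   6 | ccbbbccabbaacbacba

SA = [23, 0, 16, 13, 3, 1, 20, 17, 22, 15, 19, 14, 8, 9, 4, 10, 5, 12, 2, 21, 18, 7, 11, 6]
rank  pair      lcp
   1  s[23:],s[0:]  1  'a'
   2  s[0:],s[16:]  3  'aac'
   3  s[16:],s[13:]  1  'a'
   4  s[13:],s[3:]  3  'abb'
   5  s[3:],s[1:]  1  'a'
   6  s[1:],s[20:]  2  'ac'
   7  s[20:],s[17:]  4  'acba'
   8  s[17:],s[22:]  0  ''
   9  s[22:],s[15:]  2  'ba'
  10  s[15:],s[19:]  2  'ba'
  11  s[19:],s[14:]  1  'b'
  12  s[14:],s[8:]  2  'bb'
  13  s[8:],s[9:]  2  'bb'
  14  s[9:],s[4:]  4  'bbcc'
  15  s[4:],s[10:]  1  'b'
  16  s[10:],s[5:]  3  'bcc'
  17  s[5:],s[12:]  0  ''
  18  s[12:],s[2:]  4  'cabb'
  19  s[2:],s[21:]  1  'c'
  20  s[21:],s[18:]  3  'cba'
  21  s[18:],s[7:]  2  'cb'
  22  s[7:],s[11:]  1  'c'
  23  s[11:],s[6:]  2  'cc'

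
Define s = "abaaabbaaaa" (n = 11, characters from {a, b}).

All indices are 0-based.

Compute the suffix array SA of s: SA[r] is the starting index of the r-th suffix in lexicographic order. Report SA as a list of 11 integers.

sorted suffixes:
  #0 SA[0]=10  'a'
  #1 SA[1]=9  'aa'
  #2 SA[2]=8  'aaa'
  #3 SA[3]=7  'aaaa'
  #4 SA[4]=2  'aaabbaaaa'
  #5 SA[5]=3  'aabbaaaa'
  #6 SA[6]=0  'abaaabbaaaa'
  #7 SA[7]=4  'abbaaaa'
  #8 SA[8]=6  'baaaa'
  #9 SA[9]=1  'baaabbaaaa'
  #10 SA[10]=5  'bbaaaa'

[10, 9, 8, 7, 2, 3, 0, 4, 6, 1, 5]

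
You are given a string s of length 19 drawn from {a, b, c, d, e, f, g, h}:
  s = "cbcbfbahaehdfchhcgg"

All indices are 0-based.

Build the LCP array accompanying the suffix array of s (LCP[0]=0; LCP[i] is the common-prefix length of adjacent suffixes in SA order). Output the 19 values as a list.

[0, 1, 0, 1, 1, 0, 2, 1, 1, 0, 0, 0, 1, 0, 1, 0, 1, 1, 1]

rank | idx | suffix
   0 |   8 | aehdfchhcgg
   1 |   6 | ahaehdfchhcgg
   2 |   5 | bahaehdfchhcgg
   3 |   1 | bcbfbahaehdfchhcgg
   4 |   3 | bfbahaehdfchhcgg
   5 |   0 | cbcbfbahaehdfchhcgg
   6 |   2 | cbfbahaehdfchhcgg
   7 |  16 | cgg
   8 |  13 | chhcgg
   9 |  11 | dfchhcgg
  10 |   9 | ehdfchhcgg
  11 |   4 | fbahaehdfchhcgg
  12 |  12 | fchhcgg
  13 |  18 | g
  14 |  17 | gg
  15 |   7 | haehdfchhcgg
  16 |  15 | hcgg
  17 |  10 | hdfchhcgg
  18 |  14 | hhcgg

SA = [8, 6, 5, 1, 3, 0, 2, 16, 13, 11, 9, 4, 12, 18, 17, 7, 15, 10, 14]
i: (SA[i-1],SA[i]) lcp shared
  1: (8,6) 1 'a'
  2: (6,5) 0 ''
  3: (5,1) 1 'b'
  4: (1,3) 1 'b'
  5: (3,0) 0 ''
  6: (0,2) 2 'cb'
  7: (2,16) 1 'c'
  8: (16,13) 1 'c'
  9: (13,11) 0 ''
  10: (11,9) 0 ''
  11: (9,4) 0 ''
  12: (4,12) 1 'f'
  13: (12,18) 0 ''
  14: (18,17) 1 'g'
  15: (17,7) 0 ''
  16: (7,15) 1 'h'
  17: (15,10) 1 'h'
  18: (10,14) 1 'h'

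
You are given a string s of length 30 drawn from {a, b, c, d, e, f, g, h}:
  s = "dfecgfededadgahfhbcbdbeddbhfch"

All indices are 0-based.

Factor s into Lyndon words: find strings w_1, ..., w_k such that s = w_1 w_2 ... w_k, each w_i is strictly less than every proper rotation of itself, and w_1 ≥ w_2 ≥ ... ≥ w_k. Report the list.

emit factor 1: 'dfe' (i=0, period=3)
emit factor 2: 'cgfeded' (i=3, period=7)
emit factor 3: 'adgahfhbcbdbeddbhfch' (i=10, period=20)

["dfe", "cgfeded", "adgahfhbcbdbeddbhfch"]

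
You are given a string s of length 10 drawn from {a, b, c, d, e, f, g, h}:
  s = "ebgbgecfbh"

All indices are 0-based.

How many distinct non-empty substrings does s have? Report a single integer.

50

rank | idx | suffix
   0 |   1 | bgbgecfbh
   1 |   3 | bgecfbh
   2 |   8 | bh
   3 |   6 | cfbh
   4 |   0 | ebgbgecfbh
   5 |   5 | ecfbh
   6 |   7 | fbh
   7 |   2 | gbgecfbh
   8 |   4 | gecfbh
   9 |   9 | h

SA = [1, 3, 8, 6, 0, 5, 7, 2, 4, 9]
rank  pair      lcp
   1  s[1:],s[3:]  2  'bg'
   2  s[3:],s[8:]  1  'b'
   3  s[8:],s[6:]  0  ''
   4  s[6:],s[0:]  0  ''
   5  s[0:],s[5:]  1  'e'
   6  s[5:],s[7:]  0  ''
   7  s[7:],s[2:]  0  ''
   8  s[2:],s[4:]  1  'g'
   9  s[4:],s[9:]  0  ''

n(n+1)/2 = 10·11/2 = 55
Σ LCP = 0 + 2 + 1 + 0 + 0 + 1 + 0 + 0 + 1 + 0 = 5
distinct = 55 − 5 = 50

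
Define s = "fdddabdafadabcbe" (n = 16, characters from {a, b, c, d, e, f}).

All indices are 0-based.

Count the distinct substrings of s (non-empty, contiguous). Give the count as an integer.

rank→(start, suffix):
  0 → (11, 'abcbe')
  1 → (4, 'abdafadabcbe')
  2 → (9, 'adabcbe')
  3 → (7, 'afadabcbe')
  4 → (12, 'bcbe')
  5 → (5, 'bdafadabcbe')
  6 → (14, 'be')
  7 → (13, 'cbe')
  8 → (10, 'dabcbe')
  9 → (3, 'dabdafadabcbe')
  10 → (6, 'dafadabcbe')
  11 → (2, 'ddabdafadabcbe')
  12 → (1, 'dddabdafadabcbe')
  13 → (15, 'e')
  14 → (8, 'fadabcbe')
  15 → (0, 'fdddabdafadabcbe')

SA = [11, 4, 9, 7, 12, 5, 14, 13, 10, 3, 6, 2, 1, 15, 8, 0]
rank  pair      lcp
   1  s[11:],s[4:]  2  'ab'
   2  s[4:],s[9:]  1  'a'
   3  s[9:],s[7:]  1  'a'
   4  s[7:],s[12:]  0  ''
   5  s[12:],s[5:]  1  'b'
   6  s[5:],s[14:]  1  'b'
   7  s[14:],s[13:]  0  ''
   8  s[13:],s[10:]  0  ''
   9  s[10:],s[3:]  3  'dab'
  10  s[3:],s[6:]  2  'da'
  11  s[6:],s[2:]  1  'd'
  12  s[2:],s[1:]  2  'dd'
  13  s[1:],s[15:]  0  ''
  14  s[15:],s[8:]  0  ''
  15  s[8:],s[0:]  1  'f'

n(n+1)/2 = 16·17/2 = 136
Σ LCP = 0 + 2 + 1 + 1 + 0 + 1 + 1 + 0 + 0 + 3 + 2 + 1 + 2 + 0 + 0 + 1 = 15
distinct = 136 − 15 = 121

121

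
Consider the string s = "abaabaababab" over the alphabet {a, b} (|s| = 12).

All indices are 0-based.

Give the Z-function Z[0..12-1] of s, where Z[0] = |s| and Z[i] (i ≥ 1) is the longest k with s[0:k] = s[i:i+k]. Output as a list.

[12, 0, 1, 6, 0, 1, 3, 0, 3, 0, 2, 0]

Z[0]=12
i=1: outside box; Z[1]=0
i=2: outside box; Z[2]=1 grow→box=[2,3)
i=3: outside box; Z[3]=6 grow→box=[3,9)
i=4: min(r-i=5, Z[1]=0)=0; Z[4]=0
i=5: min(r-i=4, Z[2]=1)=1; Z[5]=1
i=6: min(r-i=3, Z[3]=6)=3; Z[6]=3
i=7: min(r-i=2, Z[4]=0)=0; Z[7]=0
i=8: min(r-i=1, Z[5]=1)=1; Z[8]=3 grow→box=[8,11)
i=9: min(r-i=2, Z[1]=0)=0; Z[9]=0
i=10: min(r-i=1, Z[2]=1)=1; Z[10]=2 grow→box=[10,12)
i=11: min(r-i=1, Z[1]=0)=0; Z[11]=0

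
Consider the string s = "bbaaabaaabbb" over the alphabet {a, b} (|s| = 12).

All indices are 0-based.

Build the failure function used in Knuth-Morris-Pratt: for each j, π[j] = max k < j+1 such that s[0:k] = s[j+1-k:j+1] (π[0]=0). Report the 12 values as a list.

[0, 1, 0, 0, 0, 1, 0, 0, 0, 1, 2, 2]

π[0] = 0
j=1 s[j]='b': π[1]=1 (border 'b')
j=2 s[j]='a': k: 1→0; π[2]=0 (border '')
j=3 s[j]='a': π[3]=0 (border '')
j=4 s[j]='a': π[4]=0 (border '')
j=5 s[j]='b': π[5]=1 (border 'b')
j=6 s[j]='a': k: 1→0; π[6]=0 (border '')
j=7 s[j]='a': π[7]=0 (border '')
j=8 s[j]='a': π[8]=0 (border '')
j=9 s[j]='b': π[9]=1 (border 'b')
j=10 s[j]='b': π[10]=2 (border 'bb')
j=11 s[j]='b': k: 2→1; π[11]=2 (border 'bb')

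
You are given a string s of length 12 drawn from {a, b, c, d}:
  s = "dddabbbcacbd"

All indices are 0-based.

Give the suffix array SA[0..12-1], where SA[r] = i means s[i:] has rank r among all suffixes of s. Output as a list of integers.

[3, 8, 4, 5, 6, 10, 7, 9, 11, 2, 1, 0]

sorted suffixes:
  #0 SA[0]=3  'abbbcacbd'
  #1 SA[1]=8  'acbd'
  #2 SA[2]=4  'bbbcacbd'
  #3 SA[3]=5  'bbcacbd'
  #4 SA[4]=6  'bcacbd'
  #5 SA[5]=10  'bd'
  #6 SA[6]=7  'cacbd'
  #7 SA[7]=9  'cbd'
  #8 SA[8]=11  'd'
  #9 SA[9]=2  'dabbbcacbd'
  #10 SA[10]=1  'ddabbbcacbd'
  #11 SA[11]=0  'dddabbbcacbd'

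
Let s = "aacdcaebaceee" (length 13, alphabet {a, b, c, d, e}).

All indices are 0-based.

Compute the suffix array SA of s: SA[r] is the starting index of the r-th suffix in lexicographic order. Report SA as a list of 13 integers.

rank | idx | suffix
   0 |   0 | aacdcaebaceee
   1 |   1 | acdcaebaceee
   2 |   8 | aceee
   3 |   5 | aebaceee
   4 |   7 | baceee
   5 |   4 | caebaceee
   6 |   2 | cdcaebaceee
   7 |   9 | ceee
   8 |   3 | dcaebaceee
   9 |  12 | e
  10 |   6 | ebaceee
  11 |  11 | ee
  12 |  10 | eee

[0, 1, 8, 5, 7, 4, 2, 9, 3, 12, 6, 11, 10]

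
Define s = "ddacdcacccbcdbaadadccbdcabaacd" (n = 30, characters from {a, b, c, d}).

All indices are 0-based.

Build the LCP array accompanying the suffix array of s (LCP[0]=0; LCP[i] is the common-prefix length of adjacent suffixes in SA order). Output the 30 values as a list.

[0, 2, 1, 1, 2, 3, 1, 2, 0, 3, 1, 1, 0, 2, 1, 2, 1, 3, 2, 1, 2, 2, 0, 1, 2, 1, 1, 3, 2, 1]

rank→(start, suffix):
  0 → (26, 'aacd')
  1 → (14, 'aadadccbdcabaacd')
  2 → (24, 'abaacd')
  3 → (6, 'acccbcdbaadadccbdcabaacd')
  4 → (27, 'acd')
  5 → (2, 'acdcacccbcdbaadadccbdcabaacd')
  6 → (15, 'adadccbdcabaacd')
  7 → (17, 'adccbdcabaacd')
  8 → (25, 'baacd')
  9 → (13, 'baadadccbdcabaacd')
  10 → (10, 'bcdbaadadccbdcabaacd')
  11 → (21, 'bdcabaacd')
  12 → (23, 'cabaacd')
  13 → (5, 'cacccbcdbaadadccbdcabaacd')
  14 → (9, 'cbcdbaadadccbdcabaacd')
  15 → (20, 'cbdcabaacd')
  16 → (8, 'ccbcdbaadadccbdcabaacd')
  17 → (19, 'ccbdcabaacd')
  18 → (7, 'cccbcdbaadadccbdcabaacd')
  19 → (28, 'cd')
  20 → (11, 'cdbaadadccbdcabaacd')
  21 → (3, 'cdcacccbcdbaadadccbdcabaacd')
  22 → (29, 'd')
  23 → (1, 'dacdcacccbcdbaadadccbdcabaacd')
  24 → (16, 'dadccbdcabaacd')
  25 → (12, 'dbaadadccbdcabaacd')
  26 → (22, 'dcabaacd')
  27 → (4, 'dcacccbcdbaadadccbdcabaacd')
  28 → (18, 'dccbdcabaacd')
  29 → (0, 'ddacdcacccbcdbaadadccbdcabaacd')

SA = [26, 14, 24, 6, 27, 2, 15, 17, 25, 13, 10, 21, 23, 5, 9, 20, 8, 19, 7, 28, 11, 3, 29, 1, 16, 12, 22, 4, 18, 0]
rank  pair      lcp
   1  s[26:],s[14:]  2  'aa'
   2  s[14:],s[24:]  1  'a'
   3  s[24:],s[6:]  1  'a'
   4  s[6:],s[27:]  2  'ac'
   5  s[27:],s[2:]  3  'acd'
   6  s[2:],s[15:]  1  'a'
   7  s[15:],s[17:]  2  'ad'
   8  s[17:],s[25:]  0  ''
   9  s[25:],s[13:]  3  'baa'
  10  s[13:],s[10:]  1  'b'
  11  s[10:],s[21:]  1  'b'
  12  s[21:],s[23:]  0  ''
  13  s[23:],s[5:]  2  'ca'
  14  s[5:],s[9:]  1  'c'
  15  s[9:],s[20:]  2  'cb'
  16  s[20:],s[8:]  1  'c'
  17  s[8:],s[19:]  3  'ccb'
  18  s[19:],s[7:]  2  'cc'
  19  s[7:],s[28:]  1  'c'
  20  s[28:],s[11:]  2  'cd'
  21  s[11:],s[3:]  2  'cd'
  22  s[3:],s[29:]  0  ''
  23  s[29:],s[1:]  1  'd'
  24  s[1:],s[16:]  2  'da'
  25  s[16:],s[12:]  1  'd'
  26  s[12:],s[22:]  1  'd'
  27  s[22:],s[4:]  3  'dca'
  28  s[4:],s[18:]  2  'dc'
  29  s[18:],s[0:]  1  'd'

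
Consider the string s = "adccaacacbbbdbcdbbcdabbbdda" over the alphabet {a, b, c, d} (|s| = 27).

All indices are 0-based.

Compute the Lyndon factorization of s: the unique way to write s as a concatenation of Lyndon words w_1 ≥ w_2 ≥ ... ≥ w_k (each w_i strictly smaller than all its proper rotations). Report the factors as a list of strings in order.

emit factor 1: 'adcc' (i=0, period=4)
emit factor 2: 'aacacbbbdbcdbbcdabbbdd' (i=4, period=22)
emit factor 3: 'a' (i=26, period=1)

["adcc", "aacacbbbdbcdbbcdabbbdd", "a"]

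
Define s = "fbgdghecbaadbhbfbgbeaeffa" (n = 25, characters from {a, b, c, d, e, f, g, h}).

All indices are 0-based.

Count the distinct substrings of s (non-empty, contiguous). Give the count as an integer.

rank | idx | suffix
   0 |  24 | a
   1 |   9 | aadbhbfbgbeaeffa
   2 |  10 | adbhbfbgbeaeffa
   3 |  20 | aeffa
   4 |   8 | baadbhbfbgbeaeffa
   5 |  18 | beaeffa
   6 |  14 | bfbgbeaeffa
   7 |  16 | bgbeaeffa
   8 |   1 | bgdghecbaadbhbfbgbeaeffa
   9 |  12 | bhbfbgbeaeffa
  10 |   7 | cbaadbhbfbgbeaeffa
  11 |  11 | dbhbfbgbeaeffa
  12 |   3 | dghecbaadbhbfbgbeaeffa
  13 |  19 | eaeffa
  14 |   6 | ecbaadbhbfbgbeaeffa
  15 |  21 | effa
  16 |  23 | fa
  17 |  15 | fbgbeaeffa
  18 |   0 | fbgdghecbaadbhbfbgbeaeffa
  19 |  22 | ffa
  20 |  17 | gbeaeffa
  21 |   2 | gdghecbaadbhbfbgbeaeffa
  22 |   4 | ghecbaadbhbfbgbeaeffa
  23 |  13 | hbfbgbeaeffa
  24 |   5 | hecbaadbhbfbgbeaeffa

SA = [24, 9, 10, 20, 8, 18, 14, 16, 1, 12, 7, 11, 3, 19, 6, 21, 23, 15, 0, 22, 17, 2, 4, 13, 5]
[i] adj suffixes → lcp
  [1] 24/9 → 1 ('a')
  [2] 9/10 → 1 ('a')
  [3] 10/20 → 1 ('a')
  [4] 20/8 → 0 ('')
  [5] 8/18 → 1 ('b')
  [6] 18/14 → 1 ('b')
  [7] 14/16 → 1 ('b')
  [8] 16/1 → 2 ('bg')
  [9] 1/12 → 1 ('b')
  [10] 12/7 → 0 ('')
  [11] 7/11 → 0 ('')
  [12] 11/3 → 1 ('d')
  [13] 3/19 → 0 ('')
  [14] 19/6 → 1 ('e')
  [15] 6/21 → 1 ('e')
  [16] 21/23 → 0 ('')
  [17] 23/15 → 1 ('f')
  [18] 15/0 → 3 ('fbg')
  [19] 0/22 → 1 ('f')
  [20] 22/17 → 0 ('')
  [21] 17/2 → 1 ('g')
  [22] 2/4 → 1 ('g')
  [23] 4/13 → 0 ('')
  [24] 13/5 → 1 ('h')

n(n+1)/2 = 25·26/2 = 325
Σ LCP = 0 + 1 + 1 + 1 + 0 + 1 + 1 + 1 + 2 + 1 + 0 + 0 + 1 + 0 + 1 + 1 + 0 + 1 + 3 + 1 + 0 + 1 + 1 + 0 + 1 = 20
distinct = 325 − 20 = 305

305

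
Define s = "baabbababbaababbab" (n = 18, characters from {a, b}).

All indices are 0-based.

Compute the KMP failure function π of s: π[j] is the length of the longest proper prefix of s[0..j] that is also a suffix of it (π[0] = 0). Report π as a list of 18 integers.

[0, 0, 0, 1, 1, 2, 1, 2, 1, 1, 2, 3, 4, 2, 1, 1, 2, 1]

π[0] = 0
j=1 s[j]='a': π[1]=0 (border '')
j=2 s[j]='a': π[2]=0 (border '')
j=3 s[j]='b': π[3]=1 (border 'b')
j=4 s[j]='b': k: 1→0; π[4]=1 (border 'b')
j=5 s[j]='a': π[5]=2 (border 'ba')
j=6 s[j]='b': k: 2→0; π[6]=1 (border 'b')
j=7 s[j]='a': π[7]=2 (border 'ba')
j=8 s[j]='b': k: 2→0; π[8]=1 (border 'b')
j=9 s[j]='b': k: 1→0; π[9]=1 (border 'b')
j=10 s[j]='a': π[10]=2 (border 'ba')
j=11 s[j]='a': π[11]=3 (border 'baa')
j=12 s[j]='b': π[12]=4 (border 'baab')
j=13 s[j]='a': k: 4→1; π[13]=2 (border 'ba')
j=14 s[j]='b': k: 2→0; π[14]=1 (border 'b')
j=15 s[j]='b': k: 1→0; π[15]=1 (border 'b')
j=16 s[j]='a': π[16]=2 (border 'ba')
j=17 s[j]='b': k: 2→0; π[17]=1 (border 'b')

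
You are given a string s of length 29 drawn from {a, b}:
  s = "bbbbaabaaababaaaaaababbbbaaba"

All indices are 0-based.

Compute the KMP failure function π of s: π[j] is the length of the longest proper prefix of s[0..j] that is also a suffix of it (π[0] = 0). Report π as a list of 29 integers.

[0, 1, 2, 3, 0, 0, 1, 0, 0, 0, 1, 0, 1, 0, 0, 0, 0, 0, 0, 1, 0, 1, 2, 3, 4, 5, 6, 7, 8]

π[0] = 0
j=1 s[j]='b': π[1]=1 (border 'b')
j=2 s[j]='b': π[2]=2 (border 'bb')
j=3 s[j]='b': π[3]=3 (border 'bbb')
j=4 s[j]='a': k: 3→2→1→0; π[4]=0 (border '')
j=5 s[j]='a': π[5]=0 (border '')
j=6 s[j]='b': π[6]=1 (border 'b')
j=7 s[j]='a': k: 1→0; π[7]=0 (border '')
j=8 s[j]='a': π[8]=0 (border '')
j=9 s[j]='a': π[9]=0 (border '')
j=10 s[j]='b': π[10]=1 (border 'b')
j=11 s[j]='a': k: 1→0; π[11]=0 (border '')
j=12 s[j]='b': π[12]=1 (border 'b')
j=13 s[j]='a': k: 1→0; π[13]=0 (border '')
j=14 s[j]='a': π[14]=0 (border '')
j=15 s[j]='a': π[15]=0 (border '')
j=16 s[j]='a': π[16]=0 (border '')
j=17 s[j]='a': π[17]=0 (border '')
j=18 s[j]='a': π[18]=0 (border '')
j=19 s[j]='b': π[19]=1 (border 'b')
j=20 s[j]='a': k: 1→0; π[20]=0 (border '')
j=21 s[j]='b': π[21]=1 (border 'b')
j=22 s[j]='b': π[22]=2 (border 'bb')
j=23 s[j]='b': π[23]=3 (border 'bbb')
j=24 s[j]='b': π[24]=4 (border 'bbbb')
j=25 s[j]='a': π[25]=5 (border 'bbbba')
j=26 s[j]='a': π[26]=6 (border 'bbbbaa')
j=27 s[j]='b': π[27]=7 (border 'bbbbaab')
j=28 s[j]='a': π[28]=8 (border 'bbbbaaba')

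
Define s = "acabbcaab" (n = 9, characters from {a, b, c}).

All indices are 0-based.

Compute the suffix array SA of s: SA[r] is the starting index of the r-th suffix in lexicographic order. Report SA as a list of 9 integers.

rank→(start, suffix):
  0 → (6, 'aab')
  1 → (7, 'ab')
  2 → (2, 'abbcaab')
  3 → (0, 'acabbcaab')
  4 → (8, 'b')
  5 → (3, 'bbcaab')
  6 → (4, 'bcaab')
  7 → (5, 'caab')
  8 → (1, 'cabbcaab')

[6, 7, 2, 0, 8, 3, 4, 5, 1]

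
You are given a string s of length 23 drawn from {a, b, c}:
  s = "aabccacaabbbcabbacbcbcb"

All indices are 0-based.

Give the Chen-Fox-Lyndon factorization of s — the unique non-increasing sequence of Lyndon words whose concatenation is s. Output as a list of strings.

emit factor 1: 'aabccac' (i=0, period=7)
emit factor 2: 'aabbbcabbacbcbcb' (i=7, period=16)

["aabccac", "aabbbcabbacbcbcb"]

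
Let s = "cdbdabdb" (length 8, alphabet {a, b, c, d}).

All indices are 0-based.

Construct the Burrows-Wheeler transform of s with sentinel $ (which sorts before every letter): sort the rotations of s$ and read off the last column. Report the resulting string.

bddda$bbc

rank  rotation   last
    0  $cdbdabdb  b
    1  abdb$cdbd  d
    2  b$cdbdabd  d
    3  bdabdb$cd  d
    4  bdb$cdbda  a
    5  cdbdabdb$  $
    6  dabdb$cdb  b
    7  db$cdbdab  b
    8  dbdabdb$c  c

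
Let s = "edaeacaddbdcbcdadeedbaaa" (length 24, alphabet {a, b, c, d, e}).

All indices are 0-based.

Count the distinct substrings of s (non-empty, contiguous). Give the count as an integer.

276

rank | idx | suffix
   0 |  23 | a
   1 |  22 | aa
   2 |  21 | aaa
   3 |   4 | acaddbdcbcdadeedbaaa
   4 |   6 | addbdcbcdadeedbaaa
   5 |  15 | adeedbaaa
   6 |   2 | aeacaddbdcbcdadeedbaaa
   7 |  20 | baaa
   8 |  12 | bcdadeedbaaa
   9 |   9 | bdcbcdadeedbaaa
  10 |   5 | caddbdcbcdadeedbaaa
  11 |  11 | cbcdadeedbaaa
  12 |  13 | cdadeedbaaa
  13 |  14 | dadeedbaaa
  14 |   1 | daeacaddbdcbcdadeedbaaa
  15 |  19 | dbaaa
  16 |   8 | dbdcbcdadeedbaaa
  17 |  10 | dcbcdadeedbaaa
  18 |   7 | ddbdcbcdadeedbaaa
  19 |  16 | deedbaaa
  20 |   3 | eacaddbdcbcdadeedbaaa
  21 |   0 | edaeacaddbdcbcdadeedbaaa
  22 |  18 | edbaaa
  23 |  17 | eedbaaa

SA = [23, 22, 21, 4, 6, 15, 2, 20, 12, 9, 5, 11, 13, 14, 1, 19, 8, 10, 7, 16, 3, 0, 18, 17]
[i] adj suffixes → lcp
  [1] 23/22 → 1 ('a')
  [2] 22/21 → 2 ('aa')
  [3] 21/4 → 1 ('a')
  [4] 4/6 → 1 ('a')
  [5] 6/15 → 2 ('ad')
  [6] 15/2 → 1 ('a')
  [7] 2/20 → 0 ('')
  [8] 20/12 → 1 ('b')
  [9] 12/9 → 1 ('b')
  [10] 9/5 → 0 ('')
  [11] 5/11 → 1 ('c')
  [12] 11/13 → 1 ('c')
  [13] 13/14 → 0 ('')
  [14] 14/1 → 2 ('da')
  [15] 1/19 → 1 ('d')
  [16] 19/8 → 2 ('db')
  [17] 8/10 → 1 ('d')
  [18] 10/7 → 1 ('d')
  [19] 7/16 → 1 ('d')
  [20] 16/3 → 0 ('')
  [21] 3/0 → 1 ('e')
  [22] 0/18 → 2 ('ed')
  [23] 18/17 → 1 ('e')

n(n+1)/2 = 24·25/2 = 300
Σ LCP = 0 + 1 + 2 + 1 + 1 + 2 + 1 + 0 + 1 + 1 + 0 + 1 + 1 + 0 + 2 + 1 + 2 + 1 + 1 + 1 + 0 + 1 + 2 + 1 = 24
distinct = 300 − 24 = 276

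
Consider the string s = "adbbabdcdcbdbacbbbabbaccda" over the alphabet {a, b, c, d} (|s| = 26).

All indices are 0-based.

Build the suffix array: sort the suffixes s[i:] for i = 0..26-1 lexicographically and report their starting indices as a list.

[25, 18, 4, 13, 21, 0, 17, 3, 12, 20, 16, 2, 19, 15, 10, 5, 14, 9, 22, 23, 7, 24, 11, 1, 8, 6]

rank | idx | suffix
   0 |  25 | a
   1 |  18 | abbaccda
   2 |   4 | abdcdcbdbacbbbabbaccda
   3 |  13 | acbbbabbaccda
   4 |  21 | accda
   5 |   0 | adbbabdcdcbdbacbbbabbaccda
   6 |  17 | babbaccda
   7 |   3 | babdcdcbdbacbbbabbaccda
   8 |  12 | bacbbbabbaccda
   9 |  20 | baccda
  10 |  16 | bbabbaccda
  11 |   2 | bbabdcdcbdbacbbbabbaccda
  12 |  19 | bbaccda
  13 |  15 | bbbabbaccda
  14 |  10 | bdbacbbbabbaccda
  15 |   5 | bdcdcbdbacbbbabbaccda
  16 |  14 | cbbbabbaccda
  17 |   9 | cbdbacbbbabbaccda
  18 |  22 | ccda
  19 |  23 | cda
  20 |   7 | cdcbdbacbbbabbaccda
  21 |  24 | da
  22 |  11 | dbacbbbabbaccda
  23 |   1 | dbbabdcdcbdbacbbbabbaccda
  24 |   8 | dcbdbacbbbabbaccda
  25 |   6 | dcdcbdbacbbbabbaccda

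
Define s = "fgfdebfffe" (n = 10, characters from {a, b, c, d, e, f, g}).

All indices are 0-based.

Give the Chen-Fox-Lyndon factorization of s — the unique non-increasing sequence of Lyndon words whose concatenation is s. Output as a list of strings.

emit factor 1: 'fg' (i=0, period=2)
emit factor 2: 'f' (i=2, period=1)
emit factor 3: 'de' (i=3, period=2)
emit factor 4: 'bfffe' (i=5, period=5)

["fg", "f", "de", "bfffe"]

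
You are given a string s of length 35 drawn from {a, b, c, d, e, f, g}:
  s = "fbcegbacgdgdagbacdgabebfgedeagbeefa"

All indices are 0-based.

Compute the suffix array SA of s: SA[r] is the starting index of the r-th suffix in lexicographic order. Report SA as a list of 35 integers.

[34, 19, 15, 6, 12, 28, 14, 5, 1, 20, 30, 22, 16, 2, 7, 11, 26, 17, 9, 27, 21, 25, 31, 32, 3, 33, 0, 23, 18, 13, 4, 29, 10, 8, 24]

rank | idx | suffix
   0 |  34 | a
   1 |  19 | abebfgedeagbeefa
   2 |  15 | acdgabebfgedeagbeefa
   3 |   6 | acgdgdagbacdgabebfgedeagbeefa
   4 |  12 | agbacdgabebfgedeagbeefa
   5 |  28 | agbeefa
   6 |  14 | bacdgabebfgedeagbeefa
   7 |   5 | bacgdgdagbacdgabebfgedeagbeefa
   8 |   1 | bcegbacgdgdagbacdgabebfgedeagbeefa
   9 |  20 | bebfgedeagbeefa
  10 |  30 | beefa
  11 |  22 | bfgedeagbeefa
  12 |  16 | cdgabebfgedeagbeefa
  13 |   2 | cegbacgdgdagbacdgabebfgedeagbeefa
  14 |   7 | cgdgdagbacdgabebfgedeagbeefa
  15 |  11 | dagbacdgabebfgedeagbeefa
  16 |  26 | deagbeefa
  17 |  17 | dgabebfgedeagbeefa
  18 |   9 | dgdagbacdgabebfgedeagbeefa
  19 |  27 | eagbeefa
  20 |  21 | ebfgedeagbeefa
  21 |  25 | edeagbeefa
  22 |  31 | eefa
  23 |  32 | efa
  24 |   3 | egbacgdgdagbacdgabebfgedeagbeefa
  25 |  33 | fa
  26 |   0 | fbcegbacgdgdagbacdgabebfgedeagbeefa
  27 |  23 | fgedeagbeefa
  28 |  18 | gabebfgedeagbeefa
  29 |  13 | gbacdgabebfgedeagbeefa
  30 |   4 | gbacgdgdagbacdgabebfgedeagbeefa
  31 |  29 | gbeefa
  32 |  10 | gdagbacdgabebfgedeagbeefa
  33 |   8 | gdgdagbacdgabebfgedeagbeefa
  34 |  24 | gedeagbeefa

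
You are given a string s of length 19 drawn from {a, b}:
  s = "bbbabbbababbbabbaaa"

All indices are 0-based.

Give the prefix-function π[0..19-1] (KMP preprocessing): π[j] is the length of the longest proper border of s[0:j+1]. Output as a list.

π[0] = 0
j=1 s[j]='b': π[1]=1 (border 'b')
j=2 s[j]='b': π[2]=2 (border 'bb')
j=3 s[j]='a': k: 2→1→0; π[3]=0 (border '')
j=4 s[j]='b': π[4]=1 (border 'b')
j=5 s[j]='b': π[5]=2 (border 'bb')
j=6 s[j]='b': π[6]=3 (border 'bbb')
j=7 s[j]='a': π[7]=4 (border 'bbba')
j=8 s[j]='b': π[8]=5 (border 'bbbab')
j=9 s[j]='a': k: 5→1→0; π[9]=0 (border '')
j=10 s[j]='b': π[10]=1 (border 'b')
j=11 s[j]='b': π[11]=2 (border 'bb')
j=12 s[j]='b': π[12]=3 (border 'bbb')
j=13 s[j]='a': π[13]=4 (border 'bbba')
j=14 s[j]='b': π[14]=5 (border 'bbbab')
j=15 s[j]='b': π[15]=6 (border 'bbbabb')
j=16 s[j]='a': k: 6→2→1→0; π[16]=0 (border '')
j=17 s[j]='a': π[17]=0 (border '')
j=18 s[j]='a': π[18]=0 (border '')

[0, 1, 2, 0, 1, 2, 3, 4, 5, 0, 1, 2, 3, 4, 5, 6, 0, 0, 0]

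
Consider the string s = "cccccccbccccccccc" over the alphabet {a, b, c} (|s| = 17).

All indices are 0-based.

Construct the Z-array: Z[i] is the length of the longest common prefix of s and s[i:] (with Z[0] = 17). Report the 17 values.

Z[0]=17
i=1: outside box; Z[1]=6 grow→box=[1,7)
i=2: min(r-i=5, Z[1]=6)=5; Z[2]=5
i=3: min(r-i=4, Z[2]=5)=4; Z[3]=4
i=4: min(r-i=3, Z[3]=4)=3; Z[4]=3
i=5: min(r-i=2, Z[4]=3)=2; Z[5]=2
i=6: min(r-i=1, Z[5]=2)=1; Z[6]=1
i=7: outside box; Z[7]=0
i=8: outside box; Z[8]=7 grow→box=[8,15)
i=9: min(r-i=6, Z[1]=6)=6; Z[9]=7 grow→box=[9,16)
i=10: min(r-i=6, Z[1]=6)=6; Z[10]=7 grow→box=[10,17)
i=11: min(r-i=6, Z[1]=6)=6; Z[11]=6
i=12: min(r-i=5, Z[2]=5)=5; Z[12]=5
i=13: min(r-i=4, Z[3]=4)=4; Z[13]=4
i=14: min(r-i=3, Z[4]=3)=3; Z[14]=3
i=15: min(r-i=2, Z[5]=2)=2; Z[15]=2
i=16: min(r-i=1, Z[6]=1)=1; Z[16]=1

[17, 6, 5, 4, 3, 2, 1, 0, 7, 7, 7, 6, 5, 4, 3, 2, 1]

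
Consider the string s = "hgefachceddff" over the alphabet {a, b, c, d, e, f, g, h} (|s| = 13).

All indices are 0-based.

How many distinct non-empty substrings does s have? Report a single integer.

85

rank | idx | suffix
   0 |   4 | achceddff
   1 |   7 | ceddff
   2 |   5 | chceddff
   3 |   9 | ddff
   4 |  10 | dff
   5 |   8 | eddff
   6 |   2 | efachceddff
   7 |  12 | f
   8 |   3 | fachceddff
   9 |  11 | ff
  10 |   1 | gefachceddff
  11 |   6 | hceddff
  12 |   0 | hgefachceddff

SA = [4, 7, 5, 9, 10, 8, 2, 12, 3, 11, 1, 6, 0]
i: (SA[i-1],SA[i]) lcp shared
  1: (4,7) 0 ''
  2: (7,5) 1 'c'
  3: (5,9) 0 ''
  4: (9,10) 1 'd'
  5: (10,8) 0 ''
  6: (8,2) 1 'e'
  7: (2,12) 0 ''
  8: (12,3) 1 'f'
  9: (3,11) 1 'f'
  10: (11,1) 0 ''
  11: (1,6) 0 ''
  12: (6,0) 1 'h'

n(n+1)/2 = 13·14/2 = 91
Σ LCP = 0 + 0 + 1 + 0 + 1 + 0 + 1 + 0 + 1 + 1 + 0 + 0 + 1 = 6
distinct = 91 − 6 = 85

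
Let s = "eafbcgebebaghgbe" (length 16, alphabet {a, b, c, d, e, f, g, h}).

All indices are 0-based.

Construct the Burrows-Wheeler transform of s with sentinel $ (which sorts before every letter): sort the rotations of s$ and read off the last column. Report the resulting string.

rank  rotation           last
    0  $eafbcgebebaghgbe  e
    1  afbcgebebaghgbe$e  e
    2  aghgbe$eafbcgebeb  b
    3  baghgbe$eafbcgebe  e
    4  bcgebebaghgbe$eaf  f
    5  be$eafbcgebebaghg  g
    6  bebaghgbe$eafbcge  e
    7  cgebebaghgbe$eafb  b
    8  e$eafbcgebebaghgb  b
    9  eafbcgebebaghgbe$  $
   10  ebaghgbe$eafbcgeb  b
   11  ebebaghgbe$eafbcg  g
   12  fbcgebebaghgbe$ea  a
   13  gbe$eafbcgebebagh  h
   14  gebebaghgbe$eafbc  c
   15  ghgbe$eafbcgebeba  a
   16  hgbe$eafbcgebebag  g

eebefgebb$bgahcag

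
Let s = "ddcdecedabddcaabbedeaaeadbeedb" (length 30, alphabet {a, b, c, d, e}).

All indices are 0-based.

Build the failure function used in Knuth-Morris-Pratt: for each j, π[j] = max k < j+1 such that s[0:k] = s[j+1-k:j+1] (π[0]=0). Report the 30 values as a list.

π[0] = 0
j=1 s[j]='d': π[1]=1 (border 'd')
j=2 s[j]='c': k: 1→0; π[2]=0 (border '')
j=3 s[j]='d': π[3]=1 (border 'd')
j=4 s[j]='e': k: 1→0; π[4]=0 (border '')
j=5 s[j]='c': π[5]=0 (border '')
j=6 s[j]='e': π[6]=0 (border '')
j=7 s[j]='d': π[7]=1 (border 'd')
j=8 s[j]='a': k: 1→0; π[8]=0 (border '')
j=9 s[j]='b': π[9]=0 (border '')
j=10 s[j]='d': π[10]=1 (border 'd')
j=11 s[j]='d': π[11]=2 (border 'dd')
j=12 s[j]='c': π[12]=3 (border 'ddc')
j=13 s[j]='a': k: 3→0; π[13]=0 (border '')
j=14 s[j]='a': π[14]=0 (border '')
j=15 s[j]='b': π[15]=0 (border '')
j=16 s[j]='b': π[16]=0 (border '')
j=17 s[j]='e': π[17]=0 (border '')
j=18 s[j]='d': π[18]=1 (border 'd')
j=19 s[j]='e': k: 1→0; π[19]=0 (border '')
j=20 s[j]='a': π[20]=0 (border '')
j=21 s[j]='a': π[21]=0 (border '')
j=22 s[j]='e': π[22]=0 (border '')
j=23 s[j]='a': π[23]=0 (border '')
j=24 s[j]='d': π[24]=1 (border 'd')
j=25 s[j]='b': k: 1→0; π[25]=0 (border '')
j=26 s[j]='e': π[26]=0 (border '')
j=27 s[j]='e': π[27]=0 (border '')
j=28 s[j]='d': π[28]=1 (border 'd')
j=29 s[j]='b': k: 1→0; π[29]=0 (border '')

[0, 1, 0, 1, 0, 0, 0, 1, 0, 0, 1, 2, 3, 0, 0, 0, 0, 0, 1, 0, 0, 0, 0, 0, 1, 0, 0, 0, 1, 0]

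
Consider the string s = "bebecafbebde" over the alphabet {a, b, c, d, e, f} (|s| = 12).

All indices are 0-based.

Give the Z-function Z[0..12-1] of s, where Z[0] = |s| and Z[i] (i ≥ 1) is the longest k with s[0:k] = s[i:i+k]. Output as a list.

Z[0]=12
i=1: i≥r, start 0; Z[1]=0
i=2: i≥r, start 0; Z[2]=2 scan→box=[2,4)
i=3: min(r-i=1, Z[1]=0)=0; Z[3]=0
i=4: i≥r, start 0; Z[4]=0
i=5: i≥r, start 0; Z[5]=0
i=6: i≥r, start 0; Z[6]=0
i=7: i≥r, start 0; Z[7]=3 scan→box=[7,10)
i=8: min(r-i=2, Z[1]=0)=0; Z[8]=0
i=9: min(r-i=1, Z[2]=2)=1; Z[9]=1
i=10: i≥r, start 0; Z[10]=0
i=11: i≥r, start 0; Z[11]=0

[12, 0, 2, 0, 0, 0, 0, 3, 0, 1, 0, 0]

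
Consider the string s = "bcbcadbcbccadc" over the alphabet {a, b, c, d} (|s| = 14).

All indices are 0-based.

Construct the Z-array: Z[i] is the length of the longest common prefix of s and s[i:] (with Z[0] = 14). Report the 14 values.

[14, 0, 2, 0, 0, 0, 4, 0, 2, 0, 0, 0, 0, 0]

Z[0]=14
i=1: fresh scan; Z[1]=0
i=2: fresh scan; Z[2]=2 grow→box=[2,4)
i=3: min(r-i=1, Z[1]=0)=0; Z[3]=0
i=4: fresh scan; Z[4]=0
i=5: fresh scan; Z[5]=0
i=6: fresh scan; Z[6]=4 grow→box=[6,10)
i=7: min(r-i=3, Z[1]=0)=0; Z[7]=0
i=8: min(r-i=2, Z[2]=2)=2; Z[8]=2
i=9: min(r-i=1, Z[3]=0)=0; Z[9]=0
i=10: fresh scan; Z[10]=0
i=11: fresh scan; Z[11]=0
i=12: fresh scan; Z[12]=0
i=13: fresh scan; Z[13]=0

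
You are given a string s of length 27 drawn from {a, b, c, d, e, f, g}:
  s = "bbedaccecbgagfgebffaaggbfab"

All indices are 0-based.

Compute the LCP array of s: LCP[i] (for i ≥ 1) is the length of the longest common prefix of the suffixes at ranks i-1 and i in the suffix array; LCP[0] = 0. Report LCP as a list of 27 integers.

rank→(start, suffix):
  0 → (19, 'aaggbfab')
  1 → (25, 'ab')
  2 → (4, 'accecbgagfgebffaaggbfab')
  3 → (11, 'agfgebffaaggbfab')
  4 → (20, 'aggbfab')
  5 → (26, 'b')
  6 → (0, 'bbedaccecbgagfgebffaaggbfab')
  7 → (1, 'bedaccecbgagfgebffaaggbfab')
  8 → (23, 'bfab')
  9 → (16, 'bffaaggbfab')
  10 → (9, 'bgagfgebffaaggbfab')
  11 → (8, 'cbgagfgebffaaggbfab')
  12 → (5, 'ccecbgagfgebffaaggbfab')
  13 → (6, 'cecbgagfgebffaaggbfab')
  14 → (3, 'daccecbgagfgebffaaggbfab')
  15 → (15, 'ebffaaggbfab')
  16 → (7, 'ecbgagfgebffaaggbfab')
  17 → (2, 'edaccecbgagfgebffaaggbfab')
  18 → (18, 'faaggbfab')
  19 → (24, 'fab')
  20 → (17, 'ffaaggbfab')
  21 → (13, 'fgebffaaggbfab')
  22 → (10, 'gagfgebffaaggbfab')
  23 → (22, 'gbfab')
  24 → (14, 'gebffaaggbfab')
  25 → (12, 'gfgebffaaggbfab')
  26 → (21, 'ggbfab')

SA = [19, 25, 4, 11, 20, 26, 0, 1, 23, 16, 9, 8, 5, 6, 3, 15, 7, 2, 18, 24, 17, 13, 10, 22, 14, 12, 21]
rank  pair      lcp
   1  s[19:],s[25:]  1  'a'
   2  s[25:],s[4:]  1  'a'
   3  s[4:],s[11:]  1  'a'
   4  s[11:],s[20:]  2  'ag'
   5  s[20:],s[26:]  0  ''
   6  s[26:],s[0:]  1  'b'
   7  s[0:],s[1:]  1  'b'
   8  s[1:],s[23:]  1  'b'
   9  s[23:],s[16:]  2  'bf'
  10  s[16:],s[9:]  1  'b'
  11  s[9:],s[8:]  0  ''
  12  s[8:],s[5:]  1  'c'
  13  s[5:],s[6:]  1  'c'
  14  s[6:],s[3:]  0  ''
  15  s[3:],s[15:]  0  ''
  16  s[15:],s[7:]  1  'e'
  17  s[7:],s[2:]  1  'e'
  18  s[2:],s[18:]  0  ''
  19  s[18:],s[24:]  2  'fa'
  20  s[24:],s[17:]  1  'f'
  21  s[17:],s[13:]  1  'f'
  22  s[13:],s[10:]  0  ''
  23  s[10:],s[22:]  1  'g'
  24  s[22:],s[14:]  1  'g'
  25  s[14:],s[12:]  1  'g'
  26  s[12:],s[21:]  1  'g'

[0, 1, 1, 1, 2, 0, 1, 1, 1, 2, 1, 0, 1, 1, 0, 0, 1, 1, 0, 2, 1, 1, 0, 1, 1, 1, 1]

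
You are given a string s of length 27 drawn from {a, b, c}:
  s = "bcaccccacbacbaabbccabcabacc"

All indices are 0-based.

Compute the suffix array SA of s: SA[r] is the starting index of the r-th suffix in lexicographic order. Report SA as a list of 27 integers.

[13, 22, 14, 19, 10, 7, 24, 2, 12, 9, 23, 15, 20, 0, 16, 26, 21, 18, 6, 1, 11, 8, 25, 17, 5, 4, 3]

sorted suffixes:
  #0 SA[0]=13  'aabbccabcabacc'
  #1 SA[1]=22  'abacc'
  #2 SA[2]=14  'abbccabcabacc'
  #3 SA[3]=19  'abcabacc'
  #4 SA[4]=10  'acbaabbccabcabacc'
  #5 SA[5]=7  'acbacbaabbccabcabacc'
  #6 SA[6]=24  'acc'
  #7 SA[7]=2  'accccacbacbaabbccabcabacc'
  #8 SA[8]=12  'baabbccabcabacc'
  #9 SA[9]=9  'bacbaabbccabcabacc'
  #10 SA[10]=23  'bacc'
  #11 SA[11]=15  'bbccabcabacc'
  #12 SA[12]=20  'bcabacc'
  #13 SA[13]=0  'bcaccccacbacbaabbccabcabacc'
  #14 SA[14]=16  'bccabcabacc'
  #15 SA[15]=26  'c'
  #16 SA[16]=21  'cabacc'
  #17 SA[17]=18  'cabcabacc'
  #18 SA[18]=6  'cacbacbaabbccabcabacc'
  #19 SA[19]=1  'caccccacbacbaabbccabcabacc'
  #20 SA[20]=11  'cbaabbccabcabacc'
  #21 SA[21]=8  'cbacbaabbccabcabacc'
  #22 SA[22]=25  'cc'
  #23 SA[23]=17  'ccabcabacc'
  #24 SA[24]=5  'ccacbacbaabbccabcabacc'
  #25 SA[25]=4  'cccacbacbaabbccabcabacc'
  #26 SA[26]=3  'ccccacbacbaabbccabcabacc'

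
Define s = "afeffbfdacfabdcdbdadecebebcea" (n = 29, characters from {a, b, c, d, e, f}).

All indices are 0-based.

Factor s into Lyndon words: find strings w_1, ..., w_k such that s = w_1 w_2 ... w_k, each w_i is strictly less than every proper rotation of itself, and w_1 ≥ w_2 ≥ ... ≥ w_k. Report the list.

emit factor 1: 'afeffbfd' (i=0, period=8)
emit factor 2: 'acf' (i=8, period=3)
emit factor 3: 'abdcdbdadecebebce' (i=11, period=17)
emit factor 4: 'a' (i=28, period=1)

["afeffbfd", "acf", "abdcdbdadecebebce", "a"]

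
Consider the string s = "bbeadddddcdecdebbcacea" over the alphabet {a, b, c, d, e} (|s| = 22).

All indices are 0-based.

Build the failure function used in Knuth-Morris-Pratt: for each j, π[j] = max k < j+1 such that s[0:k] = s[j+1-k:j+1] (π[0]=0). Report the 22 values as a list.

π[0] = 0
j=1 s[j]='b': π[1]=1 (border 'b')
j=2 s[j]='e': k: 1→0; π[2]=0 (border '')
j=3 s[j]='a': π[3]=0 (border '')
j=4 s[j]='d': π[4]=0 (border '')
j=5 s[j]='d': π[5]=0 (border '')
j=6 s[j]='d': π[6]=0 (border '')
j=7 s[j]='d': π[7]=0 (border '')
j=8 s[j]='d': π[8]=0 (border '')
j=9 s[j]='c': π[9]=0 (border '')
j=10 s[j]='d': π[10]=0 (border '')
j=11 s[j]='e': π[11]=0 (border '')
j=12 s[j]='c': π[12]=0 (border '')
j=13 s[j]='d': π[13]=0 (border '')
j=14 s[j]='e': π[14]=0 (border '')
j=15 s[j]='b': π[15]=1 (border 'b')
j=16 s[j]='b': π[16]=2 (border 'bb')
j=17 s[j]='c': k: 2→1→0; π[17]=0 (border '')
j=18 s[j]='a': π[18]=0 (border '')
j=19 s[j]='c': π[19]=0 (border '')
j=20 s[j]='e': π[20]=0 (border '')
j=21 s[j]='a': π[21]=0 (border '')

[0, 1, 0, 0, 0, 0, 0, 0, 0, 0, 0, 0, 0, 0, 0, 1, 2, 0, 0, 0, 0, 0]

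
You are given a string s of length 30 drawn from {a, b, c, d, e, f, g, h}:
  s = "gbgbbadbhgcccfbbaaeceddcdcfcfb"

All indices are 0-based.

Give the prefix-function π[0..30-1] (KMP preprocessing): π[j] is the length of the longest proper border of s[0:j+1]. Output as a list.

π[0] = 0
j=1 s[j]='b': π[1]=0 (border '')
j=2 s[j]='g': π[2]=1 (border 'g')
j=3 s[j]='b': π[3]=2 (border 'gb')
j=4 s[j]='b': k: 2→0; π[4]=0 (border '')
j=5 s[j]='a': π[5]=0 (border '')
j=6 s[j]='d': π[6]=0 (border '')
j=7 s[j]='b': π[7]=0 (border '')
j=8 s[j]='h': π[8]=0 (border '')
j=9 s[j]='g': π[9]=1 (border 'g')
j=10 s[j]='c': k: 1→0; π[10]=0 (border '')
j=11 s[j]='c': π[11]=0 (border '')
j=12 s[j]='c': π[12]=0 (border '')
j=13 s[j]='f': π[13]=0 (border '')
j=14 s[j]='b': π[14]=0 (border '')
j=15 s[j]='b': π[15]=0 (border '')
j=16 s[j]='a': π[16]=0 (border '')
j=17 s[j]='a': π[17]=0 (border '')
j=18 s[j]='e': π[18]=0 (border '')
j=19 s[j]='c': π[19]=0 (border '')
j=20 s[j]='e': π[20]=0 (border '')
j=21 s[j]='d': π[21]=0 (border '')
j=22 s[j]='d': π[22]=0 (border '')
j=23 s[j]='c': π[23]=0 (border '')
j=24 s[j]='d': π[24]=0 (border '')
j=25 s[j]='c': π[25]=0 (border '')
j=26 s[j]='f': π[26]=0 (border '')
j=27 s[j]='c': π[27]=0 (border '')
j=28 s[j]='f': π[28]=0 (border '')
j=29 s[j]='b': π[29]=0 (border '')

[0, 0, 1, 2, 0, 0, 0, 0, 0, 1, 0, 0, 0, 0, 0, 0, 0, 0, 0, 0, 0, 0, 0, 0, 0, 0, 0, 0, 0, 0]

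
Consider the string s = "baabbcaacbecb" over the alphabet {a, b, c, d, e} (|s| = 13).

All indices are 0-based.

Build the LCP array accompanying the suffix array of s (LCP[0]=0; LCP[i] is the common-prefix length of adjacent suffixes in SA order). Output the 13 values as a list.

rank | idx | suffix
   0 |   1 | aabbcaacbecb
   1 |   6 | aacbecb
   2 |   2 | abbcaacbecb
   3 |   7 | acbecb
   4 |  12 | b
   5 |   0 | baabbcaacbecb
   6 |   3 | bbcaacbecb
   7 |   4 | bcaacbecb
   8 |   9 | becb
   9 |   5 | caacbecb
  10 |  11 | cb
  11 |   8 | cbecb
  12 |  10 | ecb

SA = [1, 6, 2, 7, 12, 0, 3, 4, 9, 5, 11, 8, 10]
[i] adj suffixes → lcp
  [1] 1/6 → 2 ('aa')
  [2] 6/2 → 1 ('a')
  [3] 2/7 → 1 ('a')
  [4] 7/12 → 0 ('')
  [5] 12/0 → 1 ('b')
  [6] 0/3 → 1 ('b')
  [7] 3/4 → 1 ('b')
  [8] 4/9 → 1 ('b')
  [9] 9/5 → 0 ('')
  [10] 5/11 → 1 ('c')
  [11] 11/8 → 2 ('cb')
  [12] 8/10 → 0 ('')

[0, 2, 1, 1, 0, 1, 1, 1, 1, 0, 1, 2, 0]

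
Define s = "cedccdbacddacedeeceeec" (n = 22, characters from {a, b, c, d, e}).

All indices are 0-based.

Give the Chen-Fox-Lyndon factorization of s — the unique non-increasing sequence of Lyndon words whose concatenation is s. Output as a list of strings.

["ced", "ccd", "b", "acddacedeeceeec"]

emit factor 1: 'ced' (i=0, period=3)
emit factor 2: 'ccd' (i=3, period=3)
emit factor 3: 'b' (i=6, period=1)
emit factor 4: 'acddacedeeceeec' (i=7, period=15)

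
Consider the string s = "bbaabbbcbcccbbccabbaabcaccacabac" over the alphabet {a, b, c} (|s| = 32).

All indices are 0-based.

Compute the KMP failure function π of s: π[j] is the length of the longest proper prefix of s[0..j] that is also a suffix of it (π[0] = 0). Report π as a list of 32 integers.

[0, 1, 0, 0, 1, 2, 2, 0, 1, 0, 0, 0, 1, 2, 0, 0, 0, 1, 2, 3, 4, 5, 0, 0, 0, 0, 0, 0, 0, 1, 0, 0]

π[0] = 0
j=1 s[j]='b': π[1]=1 (border 'b')
j=2 s[j]='a': k: 1→0; π[2]=0 (border '')
j=3 s[j]='a': π[3]=0 (border '')
j=4 s[j]='b': π[4]=1 (border 'b')
j=5 s[j]='b': π[5]=2 (border 'bb')
j=6 s[j]='b': k: 2→1; π[6]=2 (border 'bb')
j=7 s[j]='c': k: 2→1→0; π[7]=0 (border '')
j=8 s[j]='b': π[8]=1 (border 'b')
j=9 s[j]='c': k: 1→0; π[9]=0 (border '')
j=10 s[j]='c': π[10]=0 (border '')
j=11 s[j]='c': π[11]=0 (border '')
j=12 s[j]='b': π[12]=1 (border 'b')
j=13 s[j]='b': π[13]=2 (border 'bb')
j=14 s[j]='c': k: 2→1→0; π[14]=0 (border '')
j=15 s[j]='c': π[15]=0 (border '')
j=16 s[j]='a': π[16]=0 (border '')
j=17 s[j]='b': π[17]=1 (border 'b')
j=18 s[j]='b': π[18]=2 (border 'bb')
j=19 s[j]='a': π[19]=3 (border 'bba')
j=20 s[j]='a': π[20]=4 (border 'bbaa')
j=21 s[j]='b': π[21]=5 (border 'bbaab')
j=22 s[j]='c': k: 5→1→0; π[22]=0 (border '')
j=23 s[j]='a': π[23]=0 (border '')
j=24 s[j]='c': π[24]=0 (border '')
j=25 s[j]='c': π[25]=0 (border '')
j=26 s[j]='a': π[26]=0 (border '')
j=27 s[j]='c': π[27]=0 (border '')
j=28 s[j]='a': π[28]=0 (border '')
j=29 s[j]='b': π[29]=1 (border 'b')
j=30 s[j]='a': k: 1→0; π[30]=0 (border '')
j=31 s[j]='c': π[31]=0 (border '')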